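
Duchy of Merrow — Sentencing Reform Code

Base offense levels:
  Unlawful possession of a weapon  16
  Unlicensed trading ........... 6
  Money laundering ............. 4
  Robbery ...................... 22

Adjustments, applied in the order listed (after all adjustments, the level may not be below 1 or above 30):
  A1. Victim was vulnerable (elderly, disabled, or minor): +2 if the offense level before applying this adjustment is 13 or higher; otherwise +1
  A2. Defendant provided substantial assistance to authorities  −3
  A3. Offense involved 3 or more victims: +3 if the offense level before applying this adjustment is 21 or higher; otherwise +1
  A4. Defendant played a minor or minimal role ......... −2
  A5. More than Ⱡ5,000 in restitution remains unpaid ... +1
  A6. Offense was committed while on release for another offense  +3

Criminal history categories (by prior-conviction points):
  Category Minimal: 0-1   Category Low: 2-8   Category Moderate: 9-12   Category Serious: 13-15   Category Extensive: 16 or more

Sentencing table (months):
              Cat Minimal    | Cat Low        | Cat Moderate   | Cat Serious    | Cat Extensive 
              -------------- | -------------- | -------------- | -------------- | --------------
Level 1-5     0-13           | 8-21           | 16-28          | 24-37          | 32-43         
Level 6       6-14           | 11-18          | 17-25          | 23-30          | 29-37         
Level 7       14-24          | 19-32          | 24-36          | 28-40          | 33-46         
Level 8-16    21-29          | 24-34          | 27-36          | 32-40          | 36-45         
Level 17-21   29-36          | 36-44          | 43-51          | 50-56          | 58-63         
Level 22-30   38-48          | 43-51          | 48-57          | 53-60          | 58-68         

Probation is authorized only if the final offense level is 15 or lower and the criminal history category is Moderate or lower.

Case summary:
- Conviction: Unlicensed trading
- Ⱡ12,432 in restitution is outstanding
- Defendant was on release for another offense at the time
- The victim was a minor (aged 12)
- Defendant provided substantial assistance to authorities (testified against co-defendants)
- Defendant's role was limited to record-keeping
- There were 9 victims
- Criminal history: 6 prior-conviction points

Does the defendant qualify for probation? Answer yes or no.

Yes

Base offense level for unlicensed trading: 6.
A1 applies (level before this adjustment is 6 < 13, so +1): 6 + 1 = 7.
A2 applies: 7 − 3 = 4.
A3 applies (level before this adjustment is 4 < 21, so +1): 4 + 1 = 5.
A4 applies: 5 − 2 = 3.
A5 applies: 3 + 1 = 4.
A6 applies: 4 + 3 = 7.
Final offense level: 7.
Criminal history: 6 prior points → Category Low (2-8).
Level 7 falls in the 7 band.
Grid: Level 7 × Category Low = 19-32 months.
Probation check: level 7 ≤ 15 and category Low ≤ Moderate → eligible.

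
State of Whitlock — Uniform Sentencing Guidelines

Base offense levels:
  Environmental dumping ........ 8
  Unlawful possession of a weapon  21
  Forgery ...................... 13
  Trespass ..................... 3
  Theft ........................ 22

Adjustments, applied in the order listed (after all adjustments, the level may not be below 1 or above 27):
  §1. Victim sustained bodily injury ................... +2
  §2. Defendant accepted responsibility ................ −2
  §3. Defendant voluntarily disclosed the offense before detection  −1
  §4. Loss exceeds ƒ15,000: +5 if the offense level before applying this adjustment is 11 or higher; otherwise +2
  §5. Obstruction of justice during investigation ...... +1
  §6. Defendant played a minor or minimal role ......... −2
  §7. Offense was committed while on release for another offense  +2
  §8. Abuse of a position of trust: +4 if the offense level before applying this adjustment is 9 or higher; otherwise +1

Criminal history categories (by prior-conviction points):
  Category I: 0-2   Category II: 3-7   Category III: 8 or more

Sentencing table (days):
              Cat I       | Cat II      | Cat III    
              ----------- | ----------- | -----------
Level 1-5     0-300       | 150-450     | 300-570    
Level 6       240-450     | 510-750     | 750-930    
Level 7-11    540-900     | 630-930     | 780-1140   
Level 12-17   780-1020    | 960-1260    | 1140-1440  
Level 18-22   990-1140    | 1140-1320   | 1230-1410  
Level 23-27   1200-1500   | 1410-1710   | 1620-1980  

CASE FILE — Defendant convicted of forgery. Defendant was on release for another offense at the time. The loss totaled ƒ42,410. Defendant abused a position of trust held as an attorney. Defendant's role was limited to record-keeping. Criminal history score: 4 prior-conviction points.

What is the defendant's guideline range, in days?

Base offense level for forgery: 13.
§1 does not apply.
§3 does not apply.
§4 applies (level before this adjustment is 13 ≥ 11, so +5): 13 + 5 = 18.
§6 applies: 18 − 2 = 16.
§7 applies: 16 + 2 = 18.
§8 applies (level before this adjustment is 18 ≥ 9, so +4): 18 + 4 = 22.
Final offense level: 22.
Criminal history: 4 prior points → Category II (3-7).
Level 22 falls in the 18-22 band.
Grid: Level 18-22 × Category II = 1140-1320 days.

1140-1320 days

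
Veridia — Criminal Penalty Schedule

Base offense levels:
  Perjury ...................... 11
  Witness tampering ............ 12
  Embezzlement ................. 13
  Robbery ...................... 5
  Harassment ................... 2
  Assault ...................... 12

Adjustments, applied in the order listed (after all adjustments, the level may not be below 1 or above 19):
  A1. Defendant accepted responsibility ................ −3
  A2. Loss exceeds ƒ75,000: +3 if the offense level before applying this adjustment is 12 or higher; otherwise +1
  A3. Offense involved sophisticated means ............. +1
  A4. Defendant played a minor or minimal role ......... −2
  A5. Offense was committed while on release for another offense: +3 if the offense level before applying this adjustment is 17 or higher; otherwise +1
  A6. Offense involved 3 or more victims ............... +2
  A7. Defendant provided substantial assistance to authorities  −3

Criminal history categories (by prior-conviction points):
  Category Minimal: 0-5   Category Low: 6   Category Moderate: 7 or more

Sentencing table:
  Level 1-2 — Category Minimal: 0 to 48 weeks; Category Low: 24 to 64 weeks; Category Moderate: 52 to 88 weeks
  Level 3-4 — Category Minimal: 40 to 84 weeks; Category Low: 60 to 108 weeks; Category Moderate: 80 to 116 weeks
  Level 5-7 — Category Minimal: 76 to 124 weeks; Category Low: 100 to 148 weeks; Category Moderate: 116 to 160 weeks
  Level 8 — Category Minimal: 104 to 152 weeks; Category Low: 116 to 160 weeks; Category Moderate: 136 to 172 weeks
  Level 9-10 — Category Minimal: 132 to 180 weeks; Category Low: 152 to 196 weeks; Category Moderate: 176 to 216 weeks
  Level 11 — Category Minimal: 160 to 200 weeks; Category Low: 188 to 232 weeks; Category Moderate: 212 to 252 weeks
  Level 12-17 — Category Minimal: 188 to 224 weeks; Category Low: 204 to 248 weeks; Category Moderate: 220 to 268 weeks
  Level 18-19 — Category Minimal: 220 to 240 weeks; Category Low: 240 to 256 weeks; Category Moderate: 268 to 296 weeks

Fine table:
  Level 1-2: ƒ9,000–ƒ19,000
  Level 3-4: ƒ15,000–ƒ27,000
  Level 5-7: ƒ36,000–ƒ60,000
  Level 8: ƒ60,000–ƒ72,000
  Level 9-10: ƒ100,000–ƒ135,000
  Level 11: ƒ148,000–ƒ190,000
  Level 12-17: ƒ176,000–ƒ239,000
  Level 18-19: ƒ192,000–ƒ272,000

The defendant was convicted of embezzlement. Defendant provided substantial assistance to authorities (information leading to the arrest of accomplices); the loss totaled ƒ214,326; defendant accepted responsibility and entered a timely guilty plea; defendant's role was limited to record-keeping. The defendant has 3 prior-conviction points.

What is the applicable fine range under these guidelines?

Base offense level for embezzlement: 13.
A1 applies: 13 − 3 = 10.
A2 applies (level before this adjustment is 10 < 12, so +1): 10 + 1 = 11.
A4 applies: 11 − 2 = 9.
A7 applies: 9 − 3 = 6.
Final offense level: 6.
Level 6 falls in the 5-7 band.
Fine table: Level 5-7 → ƒ36,000–ƒ60,000.

ƒ36,000–ƒ60,000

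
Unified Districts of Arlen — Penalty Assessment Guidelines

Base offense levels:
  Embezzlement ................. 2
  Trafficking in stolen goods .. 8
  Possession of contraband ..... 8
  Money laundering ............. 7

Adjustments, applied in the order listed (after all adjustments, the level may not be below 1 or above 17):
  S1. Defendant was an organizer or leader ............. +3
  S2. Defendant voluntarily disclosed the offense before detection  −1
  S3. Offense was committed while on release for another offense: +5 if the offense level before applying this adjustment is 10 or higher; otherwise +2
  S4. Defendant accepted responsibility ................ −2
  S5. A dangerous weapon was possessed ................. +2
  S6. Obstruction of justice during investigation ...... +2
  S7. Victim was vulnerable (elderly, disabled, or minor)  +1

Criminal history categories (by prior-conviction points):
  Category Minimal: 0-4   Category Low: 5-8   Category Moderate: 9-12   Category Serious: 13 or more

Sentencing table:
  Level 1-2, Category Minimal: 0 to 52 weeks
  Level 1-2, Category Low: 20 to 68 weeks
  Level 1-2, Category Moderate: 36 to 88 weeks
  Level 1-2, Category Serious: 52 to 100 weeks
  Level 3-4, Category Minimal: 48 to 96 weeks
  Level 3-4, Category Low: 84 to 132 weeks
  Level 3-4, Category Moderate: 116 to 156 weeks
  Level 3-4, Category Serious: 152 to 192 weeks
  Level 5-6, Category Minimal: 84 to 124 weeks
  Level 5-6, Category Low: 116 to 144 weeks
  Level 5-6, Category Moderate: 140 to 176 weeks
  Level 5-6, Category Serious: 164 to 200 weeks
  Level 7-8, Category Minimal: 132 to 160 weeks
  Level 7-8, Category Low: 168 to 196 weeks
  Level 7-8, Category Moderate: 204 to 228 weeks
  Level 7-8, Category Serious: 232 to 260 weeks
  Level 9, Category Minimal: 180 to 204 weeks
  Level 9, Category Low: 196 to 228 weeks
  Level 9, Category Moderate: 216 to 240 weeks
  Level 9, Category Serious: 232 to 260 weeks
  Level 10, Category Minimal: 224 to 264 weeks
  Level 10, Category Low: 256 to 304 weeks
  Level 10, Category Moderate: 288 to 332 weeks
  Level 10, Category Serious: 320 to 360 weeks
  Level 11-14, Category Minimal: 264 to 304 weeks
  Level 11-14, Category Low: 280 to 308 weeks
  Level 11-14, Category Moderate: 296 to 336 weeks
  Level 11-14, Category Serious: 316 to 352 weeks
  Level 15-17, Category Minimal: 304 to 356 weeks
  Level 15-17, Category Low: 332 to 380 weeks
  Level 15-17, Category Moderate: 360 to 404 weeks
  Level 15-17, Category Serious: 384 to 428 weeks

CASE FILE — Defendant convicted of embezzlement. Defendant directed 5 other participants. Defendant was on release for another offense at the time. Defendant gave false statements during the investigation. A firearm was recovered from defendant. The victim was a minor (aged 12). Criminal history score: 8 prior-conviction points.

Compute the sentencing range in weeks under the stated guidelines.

Base offense level for embezzlement: 2.
S1 applies: 2 + 3 = 5.
S2 does not apply.
S3 applies (level before this adjustment is 5 < 10, so +2): 5 + 2 = 7.
S4 does not apply.
S5 applies: 7 + 2 = 9.
S6 applies: 9 + 2 = 11.
S7 applies: 11 + 1 = 12.
Final offense level: 12.
Criminal history: 8 prior points → Category Low (5-8).
Level 12 falls in the 11-14 band.
Grid: Level 11-14 × Category Low = 280-308 weeks.

280-308 weeks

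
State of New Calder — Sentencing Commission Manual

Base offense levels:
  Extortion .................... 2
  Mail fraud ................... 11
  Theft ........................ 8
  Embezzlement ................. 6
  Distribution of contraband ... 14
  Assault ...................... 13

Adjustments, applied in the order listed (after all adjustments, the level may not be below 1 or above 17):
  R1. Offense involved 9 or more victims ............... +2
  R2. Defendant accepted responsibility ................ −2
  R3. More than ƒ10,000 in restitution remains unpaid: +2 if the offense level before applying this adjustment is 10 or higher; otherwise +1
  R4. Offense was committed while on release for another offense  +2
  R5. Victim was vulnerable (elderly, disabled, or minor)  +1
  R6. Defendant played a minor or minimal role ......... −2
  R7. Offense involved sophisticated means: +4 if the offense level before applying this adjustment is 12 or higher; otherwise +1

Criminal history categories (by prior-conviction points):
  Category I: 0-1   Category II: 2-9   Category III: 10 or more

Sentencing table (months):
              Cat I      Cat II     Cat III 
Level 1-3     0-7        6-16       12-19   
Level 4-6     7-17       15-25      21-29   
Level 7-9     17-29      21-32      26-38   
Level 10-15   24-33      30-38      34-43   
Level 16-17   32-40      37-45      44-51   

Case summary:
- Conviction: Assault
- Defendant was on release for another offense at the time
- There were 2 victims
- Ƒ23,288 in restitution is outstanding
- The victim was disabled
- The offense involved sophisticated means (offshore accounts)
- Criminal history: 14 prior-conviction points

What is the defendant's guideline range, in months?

Base offense level for assault: 13.
R1 does not apply.
R2 does not apply.
R3 applies (level before this adjustment is 13 ≥ 10, so +2): 13 + 2 = 15.
R4 applies: 15 + 2 = 17.
R5 applies: 17 + 1 = 18.
R7 applies (level before this adjustment is 18 ≥ 12, so +4): 18 + 4 = 22.
Level 22 exceeds the maximum of 17; capped at 17.
Final offense level: 17.
Criminal history: 14 prior points → Category III (10+).
Level 17 falls in the 16-17 band.
Grid: Level 16-17 × Category III = 44-51 months.

44-51 months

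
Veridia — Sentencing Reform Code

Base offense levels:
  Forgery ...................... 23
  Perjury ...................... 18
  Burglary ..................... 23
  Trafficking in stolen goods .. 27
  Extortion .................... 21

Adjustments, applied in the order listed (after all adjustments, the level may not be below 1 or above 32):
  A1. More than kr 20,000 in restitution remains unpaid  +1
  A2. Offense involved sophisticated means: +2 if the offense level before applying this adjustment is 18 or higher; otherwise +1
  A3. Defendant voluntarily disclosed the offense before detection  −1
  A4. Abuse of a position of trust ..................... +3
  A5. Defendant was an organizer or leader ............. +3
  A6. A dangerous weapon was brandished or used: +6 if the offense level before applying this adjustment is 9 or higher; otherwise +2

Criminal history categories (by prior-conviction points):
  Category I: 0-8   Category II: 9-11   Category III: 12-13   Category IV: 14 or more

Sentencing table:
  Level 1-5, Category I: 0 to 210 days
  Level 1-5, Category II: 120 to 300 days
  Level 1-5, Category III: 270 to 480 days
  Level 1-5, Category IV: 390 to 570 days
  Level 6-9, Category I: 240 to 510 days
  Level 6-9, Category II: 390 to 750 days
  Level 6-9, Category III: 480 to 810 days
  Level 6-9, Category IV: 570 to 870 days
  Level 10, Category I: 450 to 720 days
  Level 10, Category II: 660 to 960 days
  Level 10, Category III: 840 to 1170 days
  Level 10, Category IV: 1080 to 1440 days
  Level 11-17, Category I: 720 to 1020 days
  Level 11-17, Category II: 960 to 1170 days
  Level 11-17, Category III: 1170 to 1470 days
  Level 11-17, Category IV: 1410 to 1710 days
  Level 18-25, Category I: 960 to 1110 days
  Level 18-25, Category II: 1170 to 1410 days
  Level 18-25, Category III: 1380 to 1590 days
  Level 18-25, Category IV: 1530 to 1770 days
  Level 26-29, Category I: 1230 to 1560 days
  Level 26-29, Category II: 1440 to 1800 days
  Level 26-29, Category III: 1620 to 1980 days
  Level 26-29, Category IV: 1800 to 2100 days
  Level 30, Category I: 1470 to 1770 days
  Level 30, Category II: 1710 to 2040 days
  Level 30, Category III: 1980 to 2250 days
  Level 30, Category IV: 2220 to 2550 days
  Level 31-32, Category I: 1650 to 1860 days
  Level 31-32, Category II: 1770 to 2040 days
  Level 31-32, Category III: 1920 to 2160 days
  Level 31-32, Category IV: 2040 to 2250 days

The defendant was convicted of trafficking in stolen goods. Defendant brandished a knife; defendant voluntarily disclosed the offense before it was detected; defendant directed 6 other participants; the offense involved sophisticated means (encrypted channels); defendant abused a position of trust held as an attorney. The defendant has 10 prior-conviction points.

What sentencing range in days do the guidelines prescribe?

Base offense level for trafficking in stolen goods: 27.
A1 does not apply.
A2 applies (level before this adjustment is 27 ≥ 18, so +2): 27 + 2 = 29.
A3 applies: 29 − 1 = 28.
A4 applies: 28 + 3 = 31.
A5 applies: 31 + 3 = 34.
A6 applies (level before this adjustment is 34 ≥ 9, so +6): 34 + 6 = 40.
Level 40 exceeds the maximum of 32; capped at 32.
Final offense level: 32.
Criminal history: 10 prior points → Category II (9-11).
Level 32 falls in the 31-32 band.
Grid: Level 31-32 × Category II = 1770-2040 days.

1770-2040 days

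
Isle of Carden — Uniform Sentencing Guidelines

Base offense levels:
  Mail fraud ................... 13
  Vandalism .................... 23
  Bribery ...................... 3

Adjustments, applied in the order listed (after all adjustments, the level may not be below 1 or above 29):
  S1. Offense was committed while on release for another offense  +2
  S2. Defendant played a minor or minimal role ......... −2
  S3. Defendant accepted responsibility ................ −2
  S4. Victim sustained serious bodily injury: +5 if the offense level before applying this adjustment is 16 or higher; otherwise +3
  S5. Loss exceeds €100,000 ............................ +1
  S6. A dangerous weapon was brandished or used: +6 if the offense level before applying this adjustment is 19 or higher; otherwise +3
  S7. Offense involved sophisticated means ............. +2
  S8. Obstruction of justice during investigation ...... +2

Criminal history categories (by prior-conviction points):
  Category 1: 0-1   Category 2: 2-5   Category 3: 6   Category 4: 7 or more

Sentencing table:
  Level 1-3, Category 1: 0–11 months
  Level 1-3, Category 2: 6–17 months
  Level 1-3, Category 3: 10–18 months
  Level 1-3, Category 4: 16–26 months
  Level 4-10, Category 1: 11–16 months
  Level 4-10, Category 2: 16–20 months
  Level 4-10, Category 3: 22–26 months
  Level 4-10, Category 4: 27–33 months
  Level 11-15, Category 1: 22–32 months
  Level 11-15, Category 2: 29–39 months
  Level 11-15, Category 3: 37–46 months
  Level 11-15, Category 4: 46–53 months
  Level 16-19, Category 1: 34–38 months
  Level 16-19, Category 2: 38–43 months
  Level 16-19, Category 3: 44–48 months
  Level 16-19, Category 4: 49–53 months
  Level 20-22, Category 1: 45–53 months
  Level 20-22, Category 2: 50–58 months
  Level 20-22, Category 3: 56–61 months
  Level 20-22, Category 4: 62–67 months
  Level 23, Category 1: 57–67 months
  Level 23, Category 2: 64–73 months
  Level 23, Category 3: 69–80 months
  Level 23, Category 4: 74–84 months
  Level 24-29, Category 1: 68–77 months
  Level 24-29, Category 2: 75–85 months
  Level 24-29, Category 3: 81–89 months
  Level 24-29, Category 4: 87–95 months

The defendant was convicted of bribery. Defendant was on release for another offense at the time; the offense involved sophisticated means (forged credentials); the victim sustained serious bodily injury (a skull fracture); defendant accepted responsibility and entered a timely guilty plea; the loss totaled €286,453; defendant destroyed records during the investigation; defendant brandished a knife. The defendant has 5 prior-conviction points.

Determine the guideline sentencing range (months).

Base offense level for bribery: 3.
S1 applies: 3 + 2 = 5.
S3 applies: 5 − 2 = 3.
S4 applies (level before this adjustment is 3 < 16, so +3): 3 + 3 = 6.
S5 applies: 6 + 1 = 7.
S6 applies (level before this adjustment is 7 < 19, so +3): 7 + 3 = 10.
S7 applies: 10 + 2 = 12.
S8 applies: 12 + 2 = 14.
Final offense level: 14.
Criminal history: 5 prior points → Category 2 (2-5).
Level 14 falls in the 11-15 band.
Grid: Level 11-15 × Category 2 = 29-39 months.

29-39 months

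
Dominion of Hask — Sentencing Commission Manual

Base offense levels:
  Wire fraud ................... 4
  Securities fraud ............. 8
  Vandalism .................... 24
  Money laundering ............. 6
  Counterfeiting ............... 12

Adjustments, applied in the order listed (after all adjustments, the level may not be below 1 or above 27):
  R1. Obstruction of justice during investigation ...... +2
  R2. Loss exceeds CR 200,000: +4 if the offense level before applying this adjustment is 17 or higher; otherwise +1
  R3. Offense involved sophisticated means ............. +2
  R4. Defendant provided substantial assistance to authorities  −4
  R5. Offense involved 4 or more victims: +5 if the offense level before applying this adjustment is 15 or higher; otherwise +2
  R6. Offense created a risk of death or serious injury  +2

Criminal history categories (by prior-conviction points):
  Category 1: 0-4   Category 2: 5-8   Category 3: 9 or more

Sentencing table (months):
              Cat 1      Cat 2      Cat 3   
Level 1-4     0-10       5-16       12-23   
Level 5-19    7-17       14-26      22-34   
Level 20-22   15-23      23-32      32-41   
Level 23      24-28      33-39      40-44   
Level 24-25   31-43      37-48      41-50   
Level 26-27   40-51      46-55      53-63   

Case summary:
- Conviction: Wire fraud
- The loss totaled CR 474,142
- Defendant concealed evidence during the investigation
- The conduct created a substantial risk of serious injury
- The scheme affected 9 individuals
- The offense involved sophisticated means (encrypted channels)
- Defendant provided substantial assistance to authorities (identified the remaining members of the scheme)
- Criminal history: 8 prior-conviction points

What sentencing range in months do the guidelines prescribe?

14-26 months

Base offense level for wire fraud: 4.
R1 applies: 4 + 2 = 6.
R2 applies (level before this adjustment is 6 < 17, so +1): 6 + 1 = 7.
R3 applies: 7 + 2 = 9.
R4 applies: 9 − 4 = 5.
R5 applies (level before this adjustment is 5 < 15, so +2): 5 + 2 = 7.
R6 applies: 7 + 2 = 9.
Final offense level: 9.
Criminal history: 8 prior points → Category 2 (5-8).
Level 9 falls in the 5-19 band.
Grid: Level 5-19 × Category 2 = 14-26 months.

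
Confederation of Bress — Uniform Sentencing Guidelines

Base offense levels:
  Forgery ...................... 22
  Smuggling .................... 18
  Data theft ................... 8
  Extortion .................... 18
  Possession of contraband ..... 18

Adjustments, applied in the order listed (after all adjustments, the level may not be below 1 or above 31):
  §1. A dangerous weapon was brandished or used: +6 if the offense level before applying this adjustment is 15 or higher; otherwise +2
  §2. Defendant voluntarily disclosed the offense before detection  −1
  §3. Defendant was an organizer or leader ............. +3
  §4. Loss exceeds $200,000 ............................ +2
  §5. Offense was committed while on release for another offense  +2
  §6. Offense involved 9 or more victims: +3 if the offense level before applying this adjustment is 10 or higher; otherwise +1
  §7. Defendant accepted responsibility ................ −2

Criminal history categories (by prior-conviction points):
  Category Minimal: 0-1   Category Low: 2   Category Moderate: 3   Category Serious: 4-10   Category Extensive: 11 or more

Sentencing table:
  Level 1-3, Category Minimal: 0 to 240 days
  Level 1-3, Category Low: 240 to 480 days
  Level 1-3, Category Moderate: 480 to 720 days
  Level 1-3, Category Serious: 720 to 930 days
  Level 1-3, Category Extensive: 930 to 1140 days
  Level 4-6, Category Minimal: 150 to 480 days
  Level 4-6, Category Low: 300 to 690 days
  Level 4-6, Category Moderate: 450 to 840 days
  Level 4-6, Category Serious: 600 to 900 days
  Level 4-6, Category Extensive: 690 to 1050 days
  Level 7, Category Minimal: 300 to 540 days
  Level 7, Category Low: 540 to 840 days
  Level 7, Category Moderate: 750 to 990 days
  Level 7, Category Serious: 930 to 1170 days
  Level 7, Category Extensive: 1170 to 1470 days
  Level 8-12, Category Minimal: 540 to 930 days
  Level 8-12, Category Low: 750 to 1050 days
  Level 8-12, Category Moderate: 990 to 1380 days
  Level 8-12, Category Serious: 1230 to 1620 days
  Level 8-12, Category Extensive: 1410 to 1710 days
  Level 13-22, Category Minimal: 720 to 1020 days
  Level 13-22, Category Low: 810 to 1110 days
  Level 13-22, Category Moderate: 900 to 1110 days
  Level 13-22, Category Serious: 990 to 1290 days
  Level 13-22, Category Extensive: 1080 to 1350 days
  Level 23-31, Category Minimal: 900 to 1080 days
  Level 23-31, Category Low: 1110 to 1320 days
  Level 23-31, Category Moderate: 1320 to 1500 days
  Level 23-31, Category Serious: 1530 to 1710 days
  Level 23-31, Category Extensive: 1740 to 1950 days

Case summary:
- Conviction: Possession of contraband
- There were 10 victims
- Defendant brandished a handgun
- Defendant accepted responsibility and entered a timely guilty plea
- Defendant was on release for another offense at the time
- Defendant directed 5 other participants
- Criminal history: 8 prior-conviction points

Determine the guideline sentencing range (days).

Base offense level for possession of contraband: 18.
§1 applies (level before this adjustment is 18 ≥ 15, so +6): 18 + 6 = 24.
§2 does not apply.
§3 applies: 24 + 3 = 27.
§4 does not apply.
§5 applies: 27 + 2 = 29.
§6 applies (level before this adjustment is 29 ≥ 10, so +3): 29 + 3 = 32.
§7 applies: 32 − 2 = 30.
Final offense level: 30.
Criminal history: 8 prior points → Category Serious (4-10).
Level 30 falls in the 23-31 band.
Grid: Level 23-31 × Category Serious = 1530-1710 days.

1530-1710 days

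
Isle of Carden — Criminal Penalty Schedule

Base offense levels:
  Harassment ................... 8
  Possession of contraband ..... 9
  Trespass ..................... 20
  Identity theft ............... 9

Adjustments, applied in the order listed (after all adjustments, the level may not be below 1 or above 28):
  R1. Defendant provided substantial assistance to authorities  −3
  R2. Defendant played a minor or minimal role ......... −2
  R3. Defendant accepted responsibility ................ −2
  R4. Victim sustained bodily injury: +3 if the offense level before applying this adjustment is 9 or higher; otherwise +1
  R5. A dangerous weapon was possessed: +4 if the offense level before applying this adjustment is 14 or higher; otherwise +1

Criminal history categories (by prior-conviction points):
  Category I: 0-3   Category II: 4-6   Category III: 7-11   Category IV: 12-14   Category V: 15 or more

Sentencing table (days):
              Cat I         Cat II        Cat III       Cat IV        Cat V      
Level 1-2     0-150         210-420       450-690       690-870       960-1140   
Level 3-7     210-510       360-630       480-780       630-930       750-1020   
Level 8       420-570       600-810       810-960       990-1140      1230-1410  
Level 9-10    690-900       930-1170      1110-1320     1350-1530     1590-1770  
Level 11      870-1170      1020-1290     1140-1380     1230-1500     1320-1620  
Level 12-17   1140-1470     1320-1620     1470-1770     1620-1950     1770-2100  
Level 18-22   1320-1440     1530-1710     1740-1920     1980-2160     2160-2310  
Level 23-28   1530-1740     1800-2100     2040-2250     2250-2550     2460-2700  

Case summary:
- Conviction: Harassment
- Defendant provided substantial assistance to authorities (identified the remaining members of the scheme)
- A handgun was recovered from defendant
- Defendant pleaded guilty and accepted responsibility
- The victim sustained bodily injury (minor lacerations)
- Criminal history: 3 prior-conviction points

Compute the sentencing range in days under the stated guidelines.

210-510 days

Base offense level for harassment: 8.
R1 applies: 8 − 3 = 5.
R3 applies: 5 − 2 = 3.
R4 applies (level before this adjustment is 3 < 9, so +1): 3 + 1 = 4.
R5 applies (level before this adjustment is 4 < 14, so +1): 4 + 1 = 5.
Final offense level: 5.
Criminal history: 3 prior points → Category I (0-3).
Level 5 falls in the 3-7 band.
Grid: Level 3-7 × Category I = 210-510 days.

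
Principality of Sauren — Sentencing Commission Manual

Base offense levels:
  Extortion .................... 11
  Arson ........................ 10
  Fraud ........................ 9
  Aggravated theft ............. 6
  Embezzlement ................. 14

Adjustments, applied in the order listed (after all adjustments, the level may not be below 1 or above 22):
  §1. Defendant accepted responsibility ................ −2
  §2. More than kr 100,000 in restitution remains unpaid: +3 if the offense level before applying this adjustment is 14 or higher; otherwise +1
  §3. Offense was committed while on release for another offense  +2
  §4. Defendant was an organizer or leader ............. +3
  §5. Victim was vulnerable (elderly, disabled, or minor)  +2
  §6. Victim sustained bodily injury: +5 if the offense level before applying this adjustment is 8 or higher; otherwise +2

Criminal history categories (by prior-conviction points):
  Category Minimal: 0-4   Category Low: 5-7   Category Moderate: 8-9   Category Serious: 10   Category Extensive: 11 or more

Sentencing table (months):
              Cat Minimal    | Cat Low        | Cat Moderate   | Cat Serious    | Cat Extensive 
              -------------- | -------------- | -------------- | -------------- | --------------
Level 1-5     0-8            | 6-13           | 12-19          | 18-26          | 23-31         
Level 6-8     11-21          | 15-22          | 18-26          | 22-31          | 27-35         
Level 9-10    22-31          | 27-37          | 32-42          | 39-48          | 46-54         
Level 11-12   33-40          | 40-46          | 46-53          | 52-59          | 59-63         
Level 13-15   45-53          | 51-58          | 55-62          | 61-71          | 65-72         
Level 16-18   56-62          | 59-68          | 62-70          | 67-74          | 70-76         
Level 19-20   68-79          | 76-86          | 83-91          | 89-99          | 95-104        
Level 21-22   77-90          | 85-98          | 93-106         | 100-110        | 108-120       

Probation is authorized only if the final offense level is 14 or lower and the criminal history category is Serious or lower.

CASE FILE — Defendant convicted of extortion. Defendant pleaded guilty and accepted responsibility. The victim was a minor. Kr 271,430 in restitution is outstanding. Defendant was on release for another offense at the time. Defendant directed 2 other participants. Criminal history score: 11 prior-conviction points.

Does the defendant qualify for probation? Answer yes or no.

No

Base offense level for extortion: 11.
§1 applies: 11 − 2 = 9.
§2 applies (level before this adjustment is 9 < 14, so +1): 9 + 1 = 10.
§3 applies: 10 + 2 = 12.
§4 applies: 12 + 3 = 15.
§5 applies: 15 + 2 = 17.
§6 does not apply.
Final offense level: 17.
Criminal history: 11 prior points → Category Extensive (11+).
Level 17 falls in the 16-18 band.
Grid: Level 16-18 × Category Extensive = 70-76 months.
Probation check: level 17 > 14 and category Extensive > Serious → not eligible.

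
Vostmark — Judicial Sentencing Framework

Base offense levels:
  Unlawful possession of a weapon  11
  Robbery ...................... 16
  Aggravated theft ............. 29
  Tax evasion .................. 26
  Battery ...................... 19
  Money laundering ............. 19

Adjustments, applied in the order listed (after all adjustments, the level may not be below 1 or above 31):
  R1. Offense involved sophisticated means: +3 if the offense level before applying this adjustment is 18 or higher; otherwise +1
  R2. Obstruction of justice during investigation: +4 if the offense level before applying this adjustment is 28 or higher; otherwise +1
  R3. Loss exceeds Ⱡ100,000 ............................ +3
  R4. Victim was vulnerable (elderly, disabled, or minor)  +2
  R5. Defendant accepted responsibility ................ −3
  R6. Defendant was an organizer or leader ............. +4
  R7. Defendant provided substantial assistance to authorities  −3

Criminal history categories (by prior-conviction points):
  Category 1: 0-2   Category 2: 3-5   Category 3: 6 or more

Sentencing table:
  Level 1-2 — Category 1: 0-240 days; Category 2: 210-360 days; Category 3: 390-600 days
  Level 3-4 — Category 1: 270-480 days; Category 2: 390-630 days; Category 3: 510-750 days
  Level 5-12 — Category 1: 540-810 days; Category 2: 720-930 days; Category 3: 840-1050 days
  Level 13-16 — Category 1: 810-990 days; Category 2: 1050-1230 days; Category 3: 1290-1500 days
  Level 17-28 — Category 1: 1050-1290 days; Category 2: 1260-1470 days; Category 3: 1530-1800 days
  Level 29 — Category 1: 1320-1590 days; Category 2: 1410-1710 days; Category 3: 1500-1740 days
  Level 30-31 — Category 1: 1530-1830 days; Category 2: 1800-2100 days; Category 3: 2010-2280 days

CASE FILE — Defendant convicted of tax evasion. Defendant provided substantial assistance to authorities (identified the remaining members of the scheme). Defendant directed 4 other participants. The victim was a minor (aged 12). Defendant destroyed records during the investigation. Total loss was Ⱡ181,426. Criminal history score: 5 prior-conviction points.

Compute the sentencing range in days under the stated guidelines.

1800-2100 days

Base offense level for tax evasion: 26.
R2 applies (level before this adjustment is 26 < 28, so +1): 26 + 1 = 27.
R3 applies: 27 + 3 = 30.
R4 applies: 30 + 2 = 32.
R6 applies: 32 + 4 = 36.
R7 applies: 36 − 3 = 33.
Level 33 exceeds the maximum of 31; capped at 31.
Final offense level: 31.
Criminal history: 5 prior points → Category 2 (3-5).
Level 31 falls in the 30-31 band.
Grid: Level 30-31 × Category 2 = 1800-2100 days.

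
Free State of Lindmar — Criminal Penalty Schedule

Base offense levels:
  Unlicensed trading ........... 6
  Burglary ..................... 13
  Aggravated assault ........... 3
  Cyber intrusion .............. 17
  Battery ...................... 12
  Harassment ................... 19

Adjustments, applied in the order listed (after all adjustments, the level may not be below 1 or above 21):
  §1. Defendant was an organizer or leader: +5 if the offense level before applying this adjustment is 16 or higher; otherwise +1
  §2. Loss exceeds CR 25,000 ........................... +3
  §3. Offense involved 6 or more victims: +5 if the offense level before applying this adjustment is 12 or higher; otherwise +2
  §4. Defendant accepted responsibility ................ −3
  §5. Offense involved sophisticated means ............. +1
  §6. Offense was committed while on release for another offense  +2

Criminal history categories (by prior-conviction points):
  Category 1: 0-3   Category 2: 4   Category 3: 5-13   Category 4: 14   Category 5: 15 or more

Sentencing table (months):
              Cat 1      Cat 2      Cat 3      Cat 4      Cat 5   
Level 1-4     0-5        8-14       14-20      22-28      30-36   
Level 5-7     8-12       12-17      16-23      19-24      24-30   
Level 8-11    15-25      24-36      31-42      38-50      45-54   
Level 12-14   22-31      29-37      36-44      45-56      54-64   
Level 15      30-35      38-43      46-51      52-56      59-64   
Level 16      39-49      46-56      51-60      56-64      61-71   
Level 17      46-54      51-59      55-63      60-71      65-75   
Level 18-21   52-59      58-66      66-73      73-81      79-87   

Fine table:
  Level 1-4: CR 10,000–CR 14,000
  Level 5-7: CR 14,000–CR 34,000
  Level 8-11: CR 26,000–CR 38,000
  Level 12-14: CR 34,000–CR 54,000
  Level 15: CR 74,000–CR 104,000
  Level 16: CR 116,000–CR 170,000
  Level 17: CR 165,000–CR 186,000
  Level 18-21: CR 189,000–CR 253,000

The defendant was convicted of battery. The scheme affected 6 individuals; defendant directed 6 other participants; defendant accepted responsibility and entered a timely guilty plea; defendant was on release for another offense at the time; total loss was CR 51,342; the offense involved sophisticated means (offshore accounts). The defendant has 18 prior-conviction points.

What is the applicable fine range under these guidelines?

CR 189,000–CR 253,000

Base offense level for battery: 12.
§1 applies (level before this adjustment is 12 < 16, so +1): 12 + 1 = 13.
§2 applies: 13 + 3 = 16.
§3 applies (level before this adjustment is 16 ≥ 12, so +5): 16 + 5 = 21.
§4 applies: 21 − 3 = 18.
§5 applies: 18 + 1 = 19.
§6 applies: 19 + 2 = 21.
Final offense level: 21.
Level 21 falls in the 18-21 band.
Fine table: Level 18-21 → CR 189,000–CR 253,000.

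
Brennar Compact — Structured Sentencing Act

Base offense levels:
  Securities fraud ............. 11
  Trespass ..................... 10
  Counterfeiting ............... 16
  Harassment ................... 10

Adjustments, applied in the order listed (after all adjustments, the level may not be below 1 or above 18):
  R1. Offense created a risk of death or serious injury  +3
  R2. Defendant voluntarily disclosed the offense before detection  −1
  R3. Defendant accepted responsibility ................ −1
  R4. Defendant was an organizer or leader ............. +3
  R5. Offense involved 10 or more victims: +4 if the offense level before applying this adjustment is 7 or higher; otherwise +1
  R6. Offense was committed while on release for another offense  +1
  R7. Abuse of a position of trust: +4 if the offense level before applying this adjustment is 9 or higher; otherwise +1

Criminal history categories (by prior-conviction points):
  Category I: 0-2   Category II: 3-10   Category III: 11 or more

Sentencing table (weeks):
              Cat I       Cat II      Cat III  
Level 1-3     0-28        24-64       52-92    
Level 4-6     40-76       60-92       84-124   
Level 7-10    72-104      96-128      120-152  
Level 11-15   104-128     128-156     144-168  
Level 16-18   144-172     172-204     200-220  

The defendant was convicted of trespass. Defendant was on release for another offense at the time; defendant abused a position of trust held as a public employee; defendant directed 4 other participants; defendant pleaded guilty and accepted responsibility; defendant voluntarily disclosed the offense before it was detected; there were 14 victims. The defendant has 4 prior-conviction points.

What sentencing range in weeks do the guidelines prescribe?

172-204 weeks

Base offense level for trespass: 10.
R2 applies: 10 − 1 = 9.
R3 applies: 9 − 1 = 8.
R4 applies: 8 + 3 = 11.
R5 applies (level before this adjustment is 11 ≥ 7, so +4): 11 + 4 = 15.
R6 applies: 15 + 1 = 16.
R7 applies (level before this adjustment is 16 ≥ 9, so +4): 16 + 4 = 20.
Level 20 exceeds the maximum of 18; capped at 18.
Final offense level: 18.
Criminal history: 4 prior points → Category II (3-10).
Level 18 falls in the 16-18 band.
Grid: Level 16-18 × Category II = 172-204 weeks.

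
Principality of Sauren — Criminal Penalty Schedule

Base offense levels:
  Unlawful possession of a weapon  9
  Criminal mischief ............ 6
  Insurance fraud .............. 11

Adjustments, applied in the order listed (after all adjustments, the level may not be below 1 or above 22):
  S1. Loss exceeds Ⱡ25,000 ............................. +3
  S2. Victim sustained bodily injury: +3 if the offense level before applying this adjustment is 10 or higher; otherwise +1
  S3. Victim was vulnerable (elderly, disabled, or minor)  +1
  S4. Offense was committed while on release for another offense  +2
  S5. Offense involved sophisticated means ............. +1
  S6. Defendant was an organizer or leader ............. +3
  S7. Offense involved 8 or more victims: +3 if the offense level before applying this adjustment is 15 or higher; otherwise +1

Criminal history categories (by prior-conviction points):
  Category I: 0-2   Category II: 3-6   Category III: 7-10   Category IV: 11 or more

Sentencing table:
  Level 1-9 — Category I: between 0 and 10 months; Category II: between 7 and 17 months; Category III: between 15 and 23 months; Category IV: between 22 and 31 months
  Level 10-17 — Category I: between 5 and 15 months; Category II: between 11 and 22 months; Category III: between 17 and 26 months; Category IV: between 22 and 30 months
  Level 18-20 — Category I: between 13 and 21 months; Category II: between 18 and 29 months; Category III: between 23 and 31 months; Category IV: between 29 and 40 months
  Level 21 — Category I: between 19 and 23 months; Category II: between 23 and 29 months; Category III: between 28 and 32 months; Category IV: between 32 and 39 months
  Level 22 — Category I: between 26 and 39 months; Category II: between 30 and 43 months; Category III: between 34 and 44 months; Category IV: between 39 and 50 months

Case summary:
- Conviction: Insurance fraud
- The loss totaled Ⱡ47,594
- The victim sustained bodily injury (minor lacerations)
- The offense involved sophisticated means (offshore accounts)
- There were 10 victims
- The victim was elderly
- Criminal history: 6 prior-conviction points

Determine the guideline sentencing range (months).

Base offense level for insurance fraud: 11.
S1 applies: 11 + 3 = 14.
S2 applies (level before this adjustment is 14 ≥ 10, so +3): 14 + 3 = 17.
S3 applies: 17 + 1 = 18.
S5 applies: 18 + 1 = 19.
S6 does not apply.
S7 applies (level before this adjustment is 19 ≥ 15, so +3): 19 + 3 = 22.
Final offense level: 22.
Criminal history: 6 prior points → Category II (3-6).
Level 22 falls in the 22 band.
Grid: Level 22 × Category II = 30-43 months.

30-43 months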